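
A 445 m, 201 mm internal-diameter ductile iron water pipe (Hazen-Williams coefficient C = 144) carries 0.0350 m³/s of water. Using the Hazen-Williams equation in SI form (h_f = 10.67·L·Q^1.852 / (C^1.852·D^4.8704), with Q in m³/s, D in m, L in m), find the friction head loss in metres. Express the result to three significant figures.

h_f = 10.67·445·0.0350^1.852 / (144^1.852·0.201^4.8704) = 2.380 m

h_f ≈ 2.38 m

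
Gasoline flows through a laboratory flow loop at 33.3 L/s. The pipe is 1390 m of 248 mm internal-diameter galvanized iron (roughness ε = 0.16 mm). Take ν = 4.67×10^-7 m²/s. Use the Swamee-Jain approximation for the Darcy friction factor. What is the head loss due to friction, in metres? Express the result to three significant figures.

h_f ≈ 2.57 m

V = 4Q/(πD²) = 4·0.0333/(π·0.248²) = 0.6894 m/s
Re = VD/ν = 0.6894·0.248/4.67×10^-7 = 3.66×10^5 → turbulent
ε/D = 0.16/248 = 6.45×10^-4
Swamee-Jain: f = 0.01890
h_f = f(L/D)V²/(2g) = 0.01890·(1390/0.248)·0.6894²/(2·9.81) = 2.566 m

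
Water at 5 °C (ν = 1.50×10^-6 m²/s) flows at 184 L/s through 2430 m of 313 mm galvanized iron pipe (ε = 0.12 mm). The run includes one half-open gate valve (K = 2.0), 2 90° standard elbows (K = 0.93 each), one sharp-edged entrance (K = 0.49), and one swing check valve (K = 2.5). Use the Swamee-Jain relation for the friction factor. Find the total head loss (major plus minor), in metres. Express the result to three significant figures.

H_L ≈ 40.5 m

V = 4Q/(πD²) = 2.391 m/s; V²/2g = 0.2915 m
Re = 4.99×10^5, ε/D = 3.83×10^-4 → f = 0.01700 (Swamee-Jain)
Major: h_f = f(L/D)·V²/2g = 0.01700·7764·0.2915 = 38.47 m
Minor: ΣK = 6.85; h_m = ΣK·V²/2g = 1.997 m
Total H_L = 38.47 + 1.997 = 40.47 m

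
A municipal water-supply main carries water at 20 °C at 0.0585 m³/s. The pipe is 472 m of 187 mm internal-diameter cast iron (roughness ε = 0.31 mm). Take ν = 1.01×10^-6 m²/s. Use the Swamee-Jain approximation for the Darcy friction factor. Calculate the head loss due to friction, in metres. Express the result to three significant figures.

h_f ≈ 13.4 m

V = 4Q/(πD²) = 4·0.0585/(π·0.187²) = 2.130 m/s
Re = VD/ν = 2.130·0.187/1.01×10^-6 = 3.94×10^5 → turbulent
ε/D = 0.31/187 = 0.00166
Swamee-Jain: f = 0.02295
h_f = f(L/D)V²/(2g) = 0.02295·(472/0.187)·2.130²/(2·9.81) = 13.40 m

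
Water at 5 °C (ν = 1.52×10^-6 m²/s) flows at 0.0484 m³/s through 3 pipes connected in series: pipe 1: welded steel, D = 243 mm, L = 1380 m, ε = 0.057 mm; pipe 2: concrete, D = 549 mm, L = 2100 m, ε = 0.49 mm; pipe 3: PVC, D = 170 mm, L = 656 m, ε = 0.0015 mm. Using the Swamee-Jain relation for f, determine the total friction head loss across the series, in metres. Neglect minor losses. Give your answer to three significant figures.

H ≈ 19.3 m

Pipe 1: V = 1.044 m/s, Re = 1.67×10^5, ε/D = 2.35×10^-4, f = 0.01778, h_1 = f(L/D)V²/2g = 5.605 m
Pipe 2: V = 0.2045 m/s, Re = 7.38×10^4, ε/D = 8.93×10^-4, f = 0.02269, h_2 = f(L/D)V²/2g = 0.1850 m
Pipe 3: V = 2.132 m/s, Re = 2.38×10^5, ε/D = 8.82×10^-6, f = 0.01510, h_3 = f(L/D)V²/2g = 13.51 m
Series → Q common, losses add: H = Σh = 19.30 m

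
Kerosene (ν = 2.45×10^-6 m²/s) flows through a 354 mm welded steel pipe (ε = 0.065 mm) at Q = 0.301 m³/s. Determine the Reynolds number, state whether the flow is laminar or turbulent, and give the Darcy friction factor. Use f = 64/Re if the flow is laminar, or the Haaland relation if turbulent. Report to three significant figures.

V = 4Q/(πD²) = 3.058 m/s
Re = VD/ν = 3.058·0.354/2.45×10^-6 = 4.42×10^5
Re > 4000 → turbulent; ε/D = 1.84×10^-4
Haaland: f = 0.01530

Re ≈ 4.42×10^5; turbulent; f ≈ 0.0153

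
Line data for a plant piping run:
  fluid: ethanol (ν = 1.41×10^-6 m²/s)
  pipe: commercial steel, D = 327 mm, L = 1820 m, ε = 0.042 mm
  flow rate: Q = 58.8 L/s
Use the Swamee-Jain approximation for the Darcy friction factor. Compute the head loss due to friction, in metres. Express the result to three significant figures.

h_f ≈ 2.38 m

V = 4Q/(πD²) = 4·0.0588/(π·0.327²) = 0.7002 m/s
Re = VD/ν = 0.7002·0.327/1.41×10^-6 = 1.62×10^5 → turbulent
ε/D = 0.042/327 = 1.28×10^-4
Swamee-Jain: f = 0.01715
h_f = f(L/D)V²/(2g) = 0.01715·(1820/0.327)·0.7002²/(2·9.81) = 2.385 m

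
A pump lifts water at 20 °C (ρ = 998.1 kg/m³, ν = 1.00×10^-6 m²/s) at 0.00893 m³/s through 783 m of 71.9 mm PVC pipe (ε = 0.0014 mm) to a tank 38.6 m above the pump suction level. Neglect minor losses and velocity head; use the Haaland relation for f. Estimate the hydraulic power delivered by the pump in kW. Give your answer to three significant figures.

P_hyd ≈ 7.21 kW

V = 4Q/(πD²) = 2.199 m/s; Re = 1.58×10^5; ε/D = 1.95×10^-5; f = 0.01634
h_f = f(L/D)V²/2g = 43.86 m
Total head H = z + h_f = 38.6 + 43.86 = 82.46 m
P_hyd = ρgQH = 998.1·9.81·0.00893·82.46 = 7.210 kW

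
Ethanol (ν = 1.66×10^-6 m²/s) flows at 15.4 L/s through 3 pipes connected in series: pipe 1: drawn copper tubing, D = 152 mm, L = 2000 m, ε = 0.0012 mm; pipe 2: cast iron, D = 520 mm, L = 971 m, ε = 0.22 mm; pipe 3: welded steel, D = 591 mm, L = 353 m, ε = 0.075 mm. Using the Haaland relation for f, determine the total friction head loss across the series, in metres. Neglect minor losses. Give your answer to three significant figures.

H ≈ 9.11 m

Pipe 1: V = 0.8487 m/s, Re = 7.77×10^4, ε/D = 7.89×10^-6, f = 0.01882, h_1 = f(L/D)V²/2g = 9.093 m
Pipe 2: V = 0.07251 m/s, Re = 2.27×10^4, ε/D = 4.23×10^-4, f = 0.02577, h_2 = f(L/D)V²/2g = 0.01289 m
Pipe 3: V = 0.05614 m/s, Re = 2.00×10^4, ε/D = 1.27×10^-4, f = 0.02596, h_3 = f(L/D)V²/2g = 0.002490 m
Series → Q common, losses add: H = Σh = 9.108 m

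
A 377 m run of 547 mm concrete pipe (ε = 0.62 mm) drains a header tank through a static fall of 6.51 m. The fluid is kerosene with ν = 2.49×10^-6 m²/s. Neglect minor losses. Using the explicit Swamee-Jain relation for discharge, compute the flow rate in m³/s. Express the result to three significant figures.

Q ≈ 0.704 m³/s

Swamee-Jain (Type II): Q = -0.965·√(gD⁵h_f/L)·ln[ε/(3.7D) + √(3.17ν²L/(gD³h_f))]
√(gD⁵h_f/L) = √(9.81·0.547⁵·6.51/377) = 0.09108
ε/(3.7D) = 3.06×10^-4; √(3.17ν²L/(gD³h_f)) = 2.66×10^-5
Q = -0.965·0.09108·ln(3.330×10^-4) = 0.7038 m³/s
Check: V = 2.99 m/s, Re = 6.58×10^5, f = 0.02077, h_f = 6.55 m ≈ 6.51 m ✓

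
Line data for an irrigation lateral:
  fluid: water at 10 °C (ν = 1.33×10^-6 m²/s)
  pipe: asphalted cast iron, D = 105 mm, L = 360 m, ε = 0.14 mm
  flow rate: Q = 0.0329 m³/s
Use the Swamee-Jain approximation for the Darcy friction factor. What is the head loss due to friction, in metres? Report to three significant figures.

V = 4Q/(πD²) = 4·0.0329/(π·0.105²) = 3.800 m/s
Re = VD/ν = 3.800·0.105/1.33×10^-6 = 3.00×10^5 → turbulent
ε/D = 0.14/105 = 0.00133
Swamee-Jain: f = 0.02203
h_f = f(L/D)V²/(2g) = 0.02203·(360/0.105)·3.800²/(2·9.81) = 55.58 m

h_f ≈ 55.6 m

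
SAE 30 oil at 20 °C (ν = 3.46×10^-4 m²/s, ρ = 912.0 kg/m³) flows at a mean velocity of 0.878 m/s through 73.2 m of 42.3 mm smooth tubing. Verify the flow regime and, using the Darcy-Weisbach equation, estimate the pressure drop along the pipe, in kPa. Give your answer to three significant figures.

Re = VD/ν = 0.878·0.04230/3.46×10^-4 = 107 → laminar (Re < 2300)
f = 64/Re = 0.5962
h_f = f(L/D)V²/(2g) = 0.5962·(73.2/0.04230)·0.878²/(2·9.81) = 40.54 m
Δp = ρg·h_f = 912.0·9.81·40.54 = 362.7 kPa

Δp ≈ 363 kPa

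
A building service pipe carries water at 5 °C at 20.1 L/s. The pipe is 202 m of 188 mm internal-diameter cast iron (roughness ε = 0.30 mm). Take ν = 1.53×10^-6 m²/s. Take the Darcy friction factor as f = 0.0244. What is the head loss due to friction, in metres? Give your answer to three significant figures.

V = 4Q/(πD²) = 4·0.0201/(π·0.188²) = 0.7241 m/s
h_f = f(L/D)V²/(2g) = 0.02440·(202/0.188)·0.7241²/(2·9.81) = 0.7006 m

h_f ≈ 0.701 m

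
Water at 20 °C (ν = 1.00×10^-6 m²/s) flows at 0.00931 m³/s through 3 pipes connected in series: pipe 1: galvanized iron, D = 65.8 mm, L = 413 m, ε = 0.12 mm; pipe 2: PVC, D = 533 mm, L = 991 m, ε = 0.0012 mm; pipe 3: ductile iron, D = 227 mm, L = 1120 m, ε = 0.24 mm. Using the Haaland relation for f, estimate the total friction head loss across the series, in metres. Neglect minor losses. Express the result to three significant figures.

H ≈ 57.4 m

Pipe 1: V = 2.738 m/s, Re = 1.80×10^5, ε/D = 0.00182, f = 0.02382, h_1 = f(L/D)V²/2g = 57.13 m
Pipe 2: V = 0.04173 m/s, Re = 2.22×10^4, ε/D = 2.25×10^-6, f = 0.02508, h_2 = f(L/D)V²/2g = 0.004138 m
Pipe 3: V = 0.2300 m/s, Re = 5.22×10^4, ε/D = 0.00106, f = 0.02376, h_3 = f(L/D)V²/2g = 0.3161 m
Series → Q common, losses add: H = Σh = 57.45 m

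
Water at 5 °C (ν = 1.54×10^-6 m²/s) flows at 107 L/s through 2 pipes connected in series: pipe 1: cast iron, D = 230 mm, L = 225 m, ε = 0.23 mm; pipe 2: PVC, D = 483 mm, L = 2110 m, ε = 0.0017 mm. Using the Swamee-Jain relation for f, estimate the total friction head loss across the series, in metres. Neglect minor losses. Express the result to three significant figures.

Pipe 1: V = 2.575 m/s, Re = 3.85×10^5, ε/D = 0.00100, f = 0.02054, h_1 = f(L/D)V²/2g = 6.791 m
Pipe 2: V = 0.5840 m/s, Re = 1.83×10^5, ε/D = 3.52×10^-6, f = 0.01583, h_2 = f(L/D)V²/2g = 1.202 m
Series → Q common, losses add: H = Σh = 7.993 m

H ≈ 7.99 m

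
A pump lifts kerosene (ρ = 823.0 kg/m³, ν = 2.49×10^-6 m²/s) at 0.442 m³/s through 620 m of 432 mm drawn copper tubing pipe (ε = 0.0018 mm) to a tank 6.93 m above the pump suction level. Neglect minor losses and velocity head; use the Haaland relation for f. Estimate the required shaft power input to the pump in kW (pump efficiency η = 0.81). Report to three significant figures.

V = 4Q/(πD²) = 3.016 m/s; Re = 5.23×10^5; ε/D = 4.17×10^-6; f = 0.01300
h_f = f(L/D)V²/2g = 8.650 m
Total head H = z + h_f = 6.93 + 8.650 = 15.58 m
P_hyd = ρgQH = 823.0·9.81·0.442·15.58 = 55.60 kW
P_shaft = P_hyd/η = 55.60/0.81 = 68.64 kW

P_shaft ≈ 68.6 kW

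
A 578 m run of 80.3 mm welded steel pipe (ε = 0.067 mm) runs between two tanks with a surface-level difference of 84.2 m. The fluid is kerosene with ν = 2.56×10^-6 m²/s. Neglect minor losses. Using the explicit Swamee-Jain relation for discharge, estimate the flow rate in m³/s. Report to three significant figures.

Swamee-Jain (Type II): Q = -0.965·√(gD⁵h_f/L)·ln[ε/(3.7D) + √(3.17ν²L/(gD³h_f))]
√(gD⁵h_f/L) = √(9.81·0.0803⁵·84.2/578) = 0.002184
ε/(3.7D) = 2.26×10^-4; √(3.17ν²L/(gD³h_f)) = 1.68×10^-4
Q = -0.965·0.002184·ln(3.931×10^-4) = 0.01653 m³/s
Check: V = 3.26 m/s, Re = 1.02×10^5, f = 0.02170, h_f = 84.8 m ≈ 84.2 m ✓

Q ≈ 0.0165 m³/s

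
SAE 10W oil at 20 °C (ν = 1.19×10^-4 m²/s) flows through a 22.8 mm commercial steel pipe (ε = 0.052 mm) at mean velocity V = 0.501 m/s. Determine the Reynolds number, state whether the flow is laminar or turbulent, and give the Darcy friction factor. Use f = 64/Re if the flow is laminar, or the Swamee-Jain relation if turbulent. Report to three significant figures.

Re = VD/ν = 0.5010·0.0228/1.19×10^-4 = 96.0
Re < 2300 → laminar → f = 64/Re = 0.6667

Re ≈ 96.0; laminar; f = 64/Re ≈ 0.667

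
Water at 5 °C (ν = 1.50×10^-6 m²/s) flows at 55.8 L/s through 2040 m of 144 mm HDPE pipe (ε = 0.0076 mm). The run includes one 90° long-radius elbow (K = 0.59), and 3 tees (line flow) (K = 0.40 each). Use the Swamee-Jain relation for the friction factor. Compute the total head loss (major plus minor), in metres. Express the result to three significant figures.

V = 4Q/(πD²) = 3.426 m/s; V²/2g = 0.5983 m
Re = 3.29×10^5, ε/D = 5.28×10^-5 → f = 0.01475 (Swamee-Jain)
Major: h_f = f(L/D)·V²/2g = 0.01475·14167·0.5983 = 125.0 m
Minor: ΣK = 1.79; h_m = ΣK·V²/2g = 1.071 m
Total H_L = 125.0 + 1.071 = 126.1 m

H_L ≈ 126 m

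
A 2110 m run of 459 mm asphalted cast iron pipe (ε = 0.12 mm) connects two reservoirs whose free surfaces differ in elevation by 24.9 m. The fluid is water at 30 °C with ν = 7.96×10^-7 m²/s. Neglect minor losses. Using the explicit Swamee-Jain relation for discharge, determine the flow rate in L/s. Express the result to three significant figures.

Swamee-Jain (Type II): Q = -0.965·√(gD⁵h_f/L)·ln[ε/(3.7D) + √(3.17ν²L/(gD³h_f))]
√(gD⁵h_f/L) = √(9.81·0.459⁵·24.9/2110) = 0.04857
ε/(3.7D) = 7.07×10^-5; √(3.17ν²L/(gD³h_f)) = 1.34×10^-5
Q = -0.965·0.04857·ln(8.405×10^-5) = 0.4398 m³/s
Check: V = 2.66 m/s, Re = 1.53×10^6, f = 0.01513, h_f = 25.0 m ≈ 24.9 m ✓

Q ≈ 440 L/s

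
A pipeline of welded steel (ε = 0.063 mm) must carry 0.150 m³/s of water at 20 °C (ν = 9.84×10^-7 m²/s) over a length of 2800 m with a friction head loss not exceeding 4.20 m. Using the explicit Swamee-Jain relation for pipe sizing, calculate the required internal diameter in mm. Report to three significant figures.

Swamee-Jain (Type III): D = 0.66·[ε^1.25·(LQ²/(gh_f))^4.75 + ν·Q^9.4·(L/(gh_f))^5.2]^0.04
LQ²/(gh_f) = 1.529; L/(gh_f) = 67.96
Term 1 = ε^1.25·(…)^4.75 = 4.22×10^-5; Term 2 = ν·Q^9.4·(…)^5.2 = 5.97×10^-5
D = 0.66·(4.22×10^-5 + 5.97×10^-5)^0.04 = 0.4569 m = 457 mm
Check: V = 0.915 m/s, Re = 4.25×10^5, f = 0.01515, h_f = 3.96 m ≈ 4.20 m ✓

D ≈ 457 mm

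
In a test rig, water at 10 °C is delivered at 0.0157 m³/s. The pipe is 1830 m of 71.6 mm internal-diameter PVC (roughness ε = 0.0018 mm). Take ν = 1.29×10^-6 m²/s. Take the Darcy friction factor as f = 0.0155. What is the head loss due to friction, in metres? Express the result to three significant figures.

h_f ≈ 307 m

V = 4Q/(πD²) = 4·0.0157/(π·0.0716²) = 3.899 m/s
h_f = f(L/D)V²/(2g) = 0.01550·(1830/0.0716)·3.899²/(2·9.81) = 307.0 m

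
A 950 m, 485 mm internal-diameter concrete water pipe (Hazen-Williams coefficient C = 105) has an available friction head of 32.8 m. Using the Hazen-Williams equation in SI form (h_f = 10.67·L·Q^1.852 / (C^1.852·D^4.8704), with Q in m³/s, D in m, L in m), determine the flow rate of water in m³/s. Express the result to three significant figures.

Rearranging: Q = [h_f·C^1.852·D^4.8704 / (10.67·L)]^(1/1.852)
Q = [32.8·105^1.852·0.485^4.8704 / (10.67·950)]^0.540 = 0.7084 m³/s

Q ≈ 0.708 m³/s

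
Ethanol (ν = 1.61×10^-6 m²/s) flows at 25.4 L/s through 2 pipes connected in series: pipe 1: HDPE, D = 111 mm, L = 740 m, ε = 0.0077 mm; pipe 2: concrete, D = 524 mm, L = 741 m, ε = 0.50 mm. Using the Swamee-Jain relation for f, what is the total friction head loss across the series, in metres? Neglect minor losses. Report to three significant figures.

H ≈ 38.5 m

Pipe 1: V = 2.625 m/s, Re = 1.81×10^5, ε/D = 6.94×10^-5, f = 0.01642, h_1 = f(L/D)V²/2g = 38.43 m
Pipe 2: V = 0.1178 m/s, Re = 3.83×10^4, ε/D = 9.54×10^-4, f = 0.02500, h_2 = f(L/D)V²/2g = 0.02500 m
Series → Q common, losses add: H = Σh = 38.45 m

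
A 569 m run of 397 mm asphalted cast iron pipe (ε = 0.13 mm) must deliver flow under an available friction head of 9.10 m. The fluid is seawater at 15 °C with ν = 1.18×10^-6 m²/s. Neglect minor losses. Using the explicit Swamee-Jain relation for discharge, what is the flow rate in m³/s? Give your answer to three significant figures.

Q ≈ 0.346 m³/s

Swamee-Jain (Type II): Q = -0.965·√(gD⁵h_f/L)·ln[ε/(3.7D) + √(3.17ν²L/(gD³h_f))]
√(gD⁵h_f/L) = √(9.81·0.397⁵·9.10/569) = 0.03933
ε/(3.7D) = 8.85×10^-5; √(3.17ν²L/(gD³h_f)) = 2.12×10^-5
Q = -0.965·0.03933·ln(1.097×10^-4) = 0.3461 m³/s
Check: V = 2.80 m/s, Re = 9.41×10^5, f = 0.01604, h_f = 9.16 m ≈ 9.10 m ✓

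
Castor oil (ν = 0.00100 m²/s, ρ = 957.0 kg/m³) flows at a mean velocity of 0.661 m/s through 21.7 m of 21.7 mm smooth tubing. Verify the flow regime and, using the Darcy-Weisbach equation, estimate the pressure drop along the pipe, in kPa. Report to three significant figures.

Δp ≈ 933 kPa

Re = VD/ν = 0.661·0.02170/0.00100 = 14.3 → laminar (Re < 2300)
f = 64/Re = 4.462
h_f = f(L/D)V²/(2g) = 4.462·(21.7/0.02170)·0.661²/(2·9.81) = 99.36 m
Δp = ρg·h_f = 957.0·9.81·99.36 = 932.8 kPa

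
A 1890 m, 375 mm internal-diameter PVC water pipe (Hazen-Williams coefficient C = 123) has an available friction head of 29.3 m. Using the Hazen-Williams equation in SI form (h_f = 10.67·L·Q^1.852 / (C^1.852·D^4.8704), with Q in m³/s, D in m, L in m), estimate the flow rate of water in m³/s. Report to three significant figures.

Q ≈ 0.274 m³/s

Rearranging: Q = [h_f·C^1.852·D^4.8704 / (10.67·L)]^(1/1.852)
Q = [29.3·123^1.852·0.375^4.8704 / (10.67·1890)]^0.540 = 0.2738 m³/s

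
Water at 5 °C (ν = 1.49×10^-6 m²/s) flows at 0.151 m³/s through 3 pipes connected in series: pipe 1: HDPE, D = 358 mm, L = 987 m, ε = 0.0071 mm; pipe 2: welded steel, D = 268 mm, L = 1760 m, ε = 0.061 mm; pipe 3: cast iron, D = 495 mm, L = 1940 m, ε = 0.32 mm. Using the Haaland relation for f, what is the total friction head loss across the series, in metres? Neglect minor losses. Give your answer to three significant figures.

Pipe 1: V = 1.500 m/s, Re = 3.60×10^5, ε/D = 1.98×10^-5, f = 0.01405, h_1 = f(L/D)V²/2g = 4.442 m
Pipe 2: V = 2.677 m/s, Re = 4.81×10^5, ε/D = 2.28×10^-4, f = 0.01559, h_2 = f(L/D)V²/2g = 37.39 m
Pipe 3: V = 0.7847 m/s, Re = 2.61×10^5, ε/D = 6.46×10^-4, f = 0.01903, h_3 = f(L/D)V²/2g = 2.340 m
Series → Q common, losses add: H = Σh = 44.17 m

H ≈ 44.2 m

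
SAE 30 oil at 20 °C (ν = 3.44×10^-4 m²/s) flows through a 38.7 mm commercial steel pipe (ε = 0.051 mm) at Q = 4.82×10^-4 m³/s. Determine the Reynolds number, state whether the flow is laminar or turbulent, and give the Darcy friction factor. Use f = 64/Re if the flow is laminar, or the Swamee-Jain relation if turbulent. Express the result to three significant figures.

V = 4Q/(πD²) = 0.4098 m/s
Re = VD/ν = 0.4098·0.0387/3.44×10^-4 = 46.1
Re < 2300 → laminar → f = 64/Re = 1.388

Re ≈ 46.1; laminar; f = 64/Re ≈ 1.39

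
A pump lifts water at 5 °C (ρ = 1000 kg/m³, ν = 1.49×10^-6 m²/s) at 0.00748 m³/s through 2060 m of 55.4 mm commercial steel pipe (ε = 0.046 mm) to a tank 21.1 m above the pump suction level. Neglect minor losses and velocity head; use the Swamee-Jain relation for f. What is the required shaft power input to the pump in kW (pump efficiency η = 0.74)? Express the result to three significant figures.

V = 4Q/(πD²) = 3.103 m/s; Re = 1.15×10^5; ε/D = 8.30×10^-4; f = 0.02143
h_f = f(L/D)V²/2g = 391.0 m
Total head H = z + h_f = 21.1 + 391.0 = 412.1 m
P_hyd = ρgQH = 1000·9.81·0.00748·412.1 = 30.24 kW
P_shaft = P_hyd/η = 30.24/0.74 = 40.87 kW

P_shaft ≈ 40.9 kW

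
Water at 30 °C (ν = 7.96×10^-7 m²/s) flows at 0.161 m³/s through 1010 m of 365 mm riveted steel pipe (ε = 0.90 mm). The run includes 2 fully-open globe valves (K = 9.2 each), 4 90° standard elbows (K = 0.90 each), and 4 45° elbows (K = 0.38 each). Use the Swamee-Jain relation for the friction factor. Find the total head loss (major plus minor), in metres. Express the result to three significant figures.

H_L ≈ 11.2 m

V = 4Q/(πD²) = 1.539 m/s; V²/2g = 0.1207 m
Re = 7.06×10^5, ε/D = 0.00247 → f = 0.02509 (Swamee-Jain)
Major: h_f = f(L/D)·V²/2g = 0.02509·2767·0.1207 = 8.379 m
Minor: ΣK = 23.5; h_m = ΣK·V²/2g = 2.838 m
Total H_L = 8.379 + 2.838 = 11.22 m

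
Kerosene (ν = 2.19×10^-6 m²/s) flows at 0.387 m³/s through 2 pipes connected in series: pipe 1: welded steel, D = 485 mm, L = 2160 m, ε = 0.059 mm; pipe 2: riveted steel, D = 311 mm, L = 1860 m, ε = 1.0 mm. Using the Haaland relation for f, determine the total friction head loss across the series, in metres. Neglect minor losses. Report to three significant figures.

Pipe 1: V = 2.095 m/s, Re = 4.64×10^5, ε/D = 1.22×10^-4, f = 0.01462, h_1 = f(L/D)V²/2g = 14.56 m
Pipe 2: V = 5.094 m/s, Re = 7.23×10^5, ε/D = 0.00322, f = 0.02690, h_2 = f(L/D)V²/2g = 212.8 m
Series → Q common, losses add: H = Σh = 227.4 m

H ≈ 227 m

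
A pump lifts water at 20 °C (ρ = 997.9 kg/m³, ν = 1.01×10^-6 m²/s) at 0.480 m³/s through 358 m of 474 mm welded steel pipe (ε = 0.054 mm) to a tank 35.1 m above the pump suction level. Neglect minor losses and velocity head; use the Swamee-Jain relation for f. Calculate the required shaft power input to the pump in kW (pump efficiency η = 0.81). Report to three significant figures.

P_shaft ≈ 226 kW

V = 4Q/(πD²) = 2.720 m/s; Re = 1.28×10^6; ε/D = 1.14×10^-4; f = 0.01347
h_f = f(L/D)V²/2g = 3.836 m
Total head H = z + h_f = 35.1 + 3.836 = 38.94 m
P_hyd = ρgQH = 997.9·9.81·0.480·38.94 = 183.0 kW
P_shaft = P_hyd/η = 183.0/0.81 = 225.9 kW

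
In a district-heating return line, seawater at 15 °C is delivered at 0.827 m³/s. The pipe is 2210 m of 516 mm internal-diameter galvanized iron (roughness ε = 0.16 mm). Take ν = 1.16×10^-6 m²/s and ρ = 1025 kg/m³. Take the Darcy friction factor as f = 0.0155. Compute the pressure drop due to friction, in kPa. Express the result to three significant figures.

V = 4Q/(πD²) = 4·0.827/(π·0.516²) = 3.955 m/s
h_f = f(L/D)V²/(2g) = 0.01550·(2210/0.516)·3.955²/(2·9.81) = 52.92 m
Δp = ρg·h_f = 1025·9.81·52.92 = 532.1 kPa

Δp ≈ 532 kPa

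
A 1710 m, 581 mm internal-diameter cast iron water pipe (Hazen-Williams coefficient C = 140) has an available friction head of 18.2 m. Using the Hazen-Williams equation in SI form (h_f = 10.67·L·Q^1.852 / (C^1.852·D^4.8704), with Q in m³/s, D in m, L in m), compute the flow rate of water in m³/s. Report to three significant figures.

Rearranging: Q = [h_f·C^1.852·D^4.8704 / (10.67·L)]^(1/1.852)
Q = [18.2·140^1.852·0.581^4.8704 / (10.67·1710)]^0.540 = 0.8044 m³/s

Q ≈ 0.804 m³/s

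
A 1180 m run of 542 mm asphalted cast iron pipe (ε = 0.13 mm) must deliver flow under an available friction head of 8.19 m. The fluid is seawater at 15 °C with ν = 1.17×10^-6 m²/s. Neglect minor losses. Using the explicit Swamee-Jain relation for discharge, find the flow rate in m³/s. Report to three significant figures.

Q ≈ 0.511 m³/s

Swamee-Jain (Type II): Q = -0.965·√(gD⁵h_f/L)·ln[ε/(3.7D) + √(3.17ν²L/(gD³h_f))]
√(gD⁵h_f/L) = √(9.81·0.542⁵·8.19/1180) = 0.05643
ε/(3.7D) = 6.48×10^-5; √(3.17ν²L/(gD³h_f)) = 2.00×10^-5
Q = -0.965·0.05643·ln(8.483×10^-5) = 0.5105 m³/s
Check: V = 2.21 m/s, Re = 1.03×10^6, f = 0.01517, h_f = 8.24 m ≈ 8.19 m ✓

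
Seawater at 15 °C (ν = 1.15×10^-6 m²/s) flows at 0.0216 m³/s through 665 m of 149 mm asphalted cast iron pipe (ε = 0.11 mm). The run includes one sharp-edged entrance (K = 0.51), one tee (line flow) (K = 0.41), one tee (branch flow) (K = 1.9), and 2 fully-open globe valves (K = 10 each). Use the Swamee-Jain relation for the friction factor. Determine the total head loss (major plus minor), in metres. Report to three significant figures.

V = 4Q/(πD²) = 1.239 m/s; V²/2g = 0.07821 m
Re = 1.61×10^5, ε/D = 7.38×10^-4 → f = 0.02044 (Swamee-Jain)
Major: h_f = f(L/D)·V²/2g = 0.02044·4463·0.07821 = 7.134 m
Minor: ΣK = 22.8; h_m = ΣK·V²/2g = 1.785 m
Total H_L = 7.134 + 1.785 = 8.919 m

H_L ≈ 8.92 m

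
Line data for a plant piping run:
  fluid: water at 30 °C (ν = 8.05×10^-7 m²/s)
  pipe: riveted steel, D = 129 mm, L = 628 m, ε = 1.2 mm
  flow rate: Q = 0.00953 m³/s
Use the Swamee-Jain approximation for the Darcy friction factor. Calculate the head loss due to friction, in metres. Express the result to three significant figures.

h_f ≈ 4.98 m

V = 4Q/(πD²) = 4·0.00953/(π·0.129²) = 0.7292 m/s
Re = VD/ν = 0.7292·0.129/8.05×10^-7 = 1.17×10^5 → turbulent
ε/D = 1.2/129 = 0.00930
Swamee-Jain: f = 0.03776
h_f = f(L/D)V²/(2g) = 0.03776·(628/0.129)·0.7292²/(2·9.81) = 4.981 m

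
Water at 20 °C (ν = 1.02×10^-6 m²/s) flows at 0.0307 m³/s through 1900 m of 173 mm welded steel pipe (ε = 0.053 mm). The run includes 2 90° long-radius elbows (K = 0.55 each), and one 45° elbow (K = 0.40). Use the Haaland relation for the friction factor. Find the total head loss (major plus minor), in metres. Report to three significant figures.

H_L ≈ 16.7 m

V = 4Q/(πD²) = 1.306 m/s; V²/2g = 0.08694 m
Re = 2.22×10^5, ε/D = 3.06×10^-4 → f = 0.01735 (Haaland)
Major: h_f = f(L/D)·V²/2g = 0.01735·10983·0.08694 = 16.57 m
Minor: ΣK = 1.50; h_m = ΣK·V²/2g = 0.1304 m
Total H_L = 16.57 + 0.1304 = 16.70 m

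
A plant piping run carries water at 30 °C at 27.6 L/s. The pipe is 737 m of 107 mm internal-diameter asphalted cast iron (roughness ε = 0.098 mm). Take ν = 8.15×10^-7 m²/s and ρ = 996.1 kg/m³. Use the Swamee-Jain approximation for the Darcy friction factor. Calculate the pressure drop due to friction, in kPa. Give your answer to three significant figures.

V = 4Q/(πD²) = 4·0.0276/(π·0.107²) = 3.069 m/s
Re = VD/ν = 3.069·0.107/8.15×10^-7 = 4.03×10^5 → turbulent
ε/D = 0.098/107 = 9.16×10^-4
Swamee-Jain: f = 0.02013
h_f = f(L/D)V²/(2g) = 0.02013·(737/0.107)·3.069²/(2·9.81) = 66.59 m
Δp = ρg·h_f = 996.1·9.81·66.59 = 650.7 kPa

Δp ≈ 651 kPa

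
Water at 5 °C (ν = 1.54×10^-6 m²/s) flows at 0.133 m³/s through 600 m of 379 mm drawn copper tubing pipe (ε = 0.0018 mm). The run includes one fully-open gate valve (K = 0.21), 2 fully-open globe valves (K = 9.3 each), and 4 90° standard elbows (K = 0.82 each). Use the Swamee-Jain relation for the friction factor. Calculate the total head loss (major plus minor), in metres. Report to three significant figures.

V = 4Q/(πD²) = 1.179 m/s; V²/2g = 0.07084 m
Re = 2.90×10^5, ε/D = 4.75×10^-6 → f = 0.01452 (Swamee-Jain)
Major: h_f = f(L/D)·V²/2g = 0.01452·1583·0.07084 = 1.628 m
Minor: ΣK = 22.1; h_m = ΣK·V²/2g = 1.565 m
Total H_L = 1.628 + 1.565 = 3.193 m

H_L ≈ 3.19 m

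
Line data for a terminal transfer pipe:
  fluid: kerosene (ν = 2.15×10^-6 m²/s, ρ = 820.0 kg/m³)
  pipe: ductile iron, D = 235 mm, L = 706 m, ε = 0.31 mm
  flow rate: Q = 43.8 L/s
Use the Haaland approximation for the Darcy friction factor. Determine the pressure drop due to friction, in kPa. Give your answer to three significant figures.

Δp ≈ 28.7 kPa

V = 4Q/(πD²) = 4·0.0438/(π·0.235²) = 1.010 m/s
Re = VD/ν = 1.010·0.235/2.15×10^-6 = 1.10×10^5 → turbulent
ε/D = 0.31/235 = 0.00132
Haaland: f = 0.02285
h_f = f(L/D)V²/(2g) = 0.02285·(706/0.235)·1.010²/(2·9.81) = 3.569 m
Δp = ρg·h_f = 820.0·9.81·3.569 = 28.71 kPa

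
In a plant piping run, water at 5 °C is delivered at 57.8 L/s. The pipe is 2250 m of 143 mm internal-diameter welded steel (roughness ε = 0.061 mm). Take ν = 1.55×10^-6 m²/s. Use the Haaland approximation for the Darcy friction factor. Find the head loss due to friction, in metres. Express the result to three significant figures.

V = 4Q/(πD²) = 4·0.0578/(π·0.143²) = 3.599 m/s
Re = VD/ν = 3.599·0.143/1.55×10^-6 = 3.32×10^5 → turbulent
ε/D = 0.061/143 = 4.27×10^-4
Haaland: f = 0.01751
h_f = f(L/D)V²/(2g) = 0.01751·(2250/0.143)·3.599²/(2·9.81) = 181.9 m

h_f ≈ 182 m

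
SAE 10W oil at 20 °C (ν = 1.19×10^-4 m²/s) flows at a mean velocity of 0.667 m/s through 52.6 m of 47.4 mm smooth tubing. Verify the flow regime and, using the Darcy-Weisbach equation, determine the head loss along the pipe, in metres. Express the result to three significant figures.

h_f ≈ 6.06 m

Re = VD/ν = 0.667·0.04740/1.19×10^-4 = 266 → laminar (Re < 2300)
f = 64/Re = 0.2409
h_f = f(L/D)V²/(2g) = 0.2409·(52.6/0.04740)·0.667²/(2·9.81) = 6.062 m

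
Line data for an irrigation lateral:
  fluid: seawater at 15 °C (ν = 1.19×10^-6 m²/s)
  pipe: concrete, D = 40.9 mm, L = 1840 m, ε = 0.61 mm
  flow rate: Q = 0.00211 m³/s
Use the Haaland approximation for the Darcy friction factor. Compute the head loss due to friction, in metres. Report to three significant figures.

V = 4Q/(πD²) = 4·0.00211/(π·0.0409²) = 1.606 m/s
Re = VD/ν = 1.606·0.0409/1.19×10^-6 = 5.52×10^4 → turbulent
ε/D = 0.61/40.9 = 0.0149
Haaland: f = 0.04449
h_f = f(L/D)V²/(2g) = 0.04449·(1840/0.0409)·1.606²/(2·9.81) = 263.1 m

h_f ≈ 263 m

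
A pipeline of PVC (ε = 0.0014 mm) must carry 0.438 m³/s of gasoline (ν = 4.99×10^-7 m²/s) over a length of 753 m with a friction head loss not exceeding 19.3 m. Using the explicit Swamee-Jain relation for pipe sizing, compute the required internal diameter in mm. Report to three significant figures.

Swamee-Jain (Type III): D = 0.66·[ε^1.25·(LQ²/(gh_f))^4.75 + ν·Q^9.4·(L/(gh_f))^5.2]^0.04
LQ²/(gh_f) = 0.7630; L/(gh_f) = 3.977
Term 1 = ε^1.25·(…)^4.75 = 1.33×10^-8; Term 2 = ν·Q^9.4·(…)^5.2 = 2.79×10^-7
D = 0.66·(1.33×10^-8 + 2.79×10^-7)^0.04 = 0.3616 m = 362 mm
Check: V = 4.27 m/s, Re = 3.09×10^6, f = 0.009879, h_f = 19.1 m ≈ 19.3 m ✓

D ≈ 362 mm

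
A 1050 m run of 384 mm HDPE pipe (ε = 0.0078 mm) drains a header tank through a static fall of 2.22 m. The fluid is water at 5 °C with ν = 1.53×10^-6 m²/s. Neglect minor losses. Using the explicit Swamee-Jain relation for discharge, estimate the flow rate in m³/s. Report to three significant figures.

Q ≈ 0.119 m³/s

Swamee-Jain (Type II): Q = -0.965·√(gD⁵h_f/L)·ln[ε/(3.7D) + √(3.17ν²L/(gD³h_f))]
√(gD⁵h_f/L) = √(9.81·0.384⁵·2.22/1050) = 0.01316
ε/(3.7D) = 5.49×10^-6; √(3.17ν²L/(gD³h_f)) = 7.95×10^-5
Q = -0.965·0.01316·ln(8.498×10^-5) = 0.1190 m³/s
Check: V = 1.03 m/s, Re = 2.58×10^5, f = 0.01501, h_f = 2.21 m ≈ 2.22 m ✓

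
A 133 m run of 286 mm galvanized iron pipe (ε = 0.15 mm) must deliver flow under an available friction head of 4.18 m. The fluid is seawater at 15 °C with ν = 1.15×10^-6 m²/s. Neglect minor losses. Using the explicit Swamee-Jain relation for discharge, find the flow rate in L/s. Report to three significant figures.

Swamee-Jain (Type II): Q = -0.965·√(gD⁵h_f/L)·ln[ε/(3.7D) + √(3.17ν²L/(gD³h_f))]
√(gD⁵h_f/L) = √(9.81·0.286⁵·4.18/133) = 0.02429
ε/(3.7D) = 1.42×10^-4; √(3.17ν²L/(gD³h_f)) = 2.41×10^-5
Q = -0.965·0.02429·ln(1.659×10^-4) = 0.2040 m³/s
Check: V = 3.18 m/s, Re = 7.90×10^5, f = 0.01759, h_f = 4.21 m ≈ 4.18 m ✓

Q ≈ 204 L/s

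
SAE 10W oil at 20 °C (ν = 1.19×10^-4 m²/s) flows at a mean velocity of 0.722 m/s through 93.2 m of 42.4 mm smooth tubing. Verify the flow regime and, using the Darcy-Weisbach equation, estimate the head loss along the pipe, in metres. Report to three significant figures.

h_f ≈ 14.5 m

Re = VD/ν = 0.722·0.04240/1.19×10^-4 = 257 → laminar (Re < 2300)
f = 64/Re = 0.2488
h_f = f(L/D)V²/(2g) = 0.2488·(93.2/0.04240)·0.722²/(2·9.81) = 14.53 m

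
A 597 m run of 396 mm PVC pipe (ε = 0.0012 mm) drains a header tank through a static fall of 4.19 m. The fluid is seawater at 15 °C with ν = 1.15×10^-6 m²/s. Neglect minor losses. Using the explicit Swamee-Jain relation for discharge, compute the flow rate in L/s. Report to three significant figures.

Q ≈ 259 L/s

Swamee-Jain (Type II): Q = -0.965·√(gD⁵h_f/L)·ln[ε/(3.7D) + √(3.17ν²L/(gD³h_f))]
√(gD⁵h_f/L) = √(9.81·0.396⁵·4.19/597) = 0.02589
ε/(3.7D) = 8.19×10^-7; √(3.17ν²L/(gD³h_f)) = 3.13×10^-5
Q = -0.965·0.02589·ln(3.213×10^-5) = 0.2585 m³/s
Check: V = 2.10 m/s, Re = 7.23×10^5, f = 0.01233, h_f = 4.17 m ≈ 4.19 m ✓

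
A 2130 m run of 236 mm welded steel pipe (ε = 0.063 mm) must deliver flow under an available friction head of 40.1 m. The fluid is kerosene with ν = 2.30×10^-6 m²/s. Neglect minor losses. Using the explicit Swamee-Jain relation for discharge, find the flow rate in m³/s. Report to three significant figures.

Q ≈ 0.0984 m³/s

Swamee-Jain (Type II): Q = -0.965·√(gD⁵h_f/L)·ln[ε/(3.7D) + √(3.17ν²L/(gD³h_f))]
√(gD⁵h_f/L) = √(9.81·0.236⁵·40.1/2130) = 0.01163
ε/(3.7D) = 7.21×10^-5; √(3.17ν²L/(gD³h_f)) = 8.31×10^-5
Q = -0.965·0.01163·ln(1.553×10^-4) = 0.09841 m³/s
Check: V = 2.25 m/s, Re = 2.31×10^5, f = 0.01729, h_f = 40.3 m ≈ 40.1 m ✓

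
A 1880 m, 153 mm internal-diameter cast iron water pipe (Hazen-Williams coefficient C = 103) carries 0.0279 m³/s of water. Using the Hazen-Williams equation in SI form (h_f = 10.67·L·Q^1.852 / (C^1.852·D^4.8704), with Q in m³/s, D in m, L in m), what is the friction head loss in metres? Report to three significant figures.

h_f ≈ 46.4 m

h_f = 10.67·1880·0.0279^1.852 / (103^1.852·0.153^4.8704) = 46.42 m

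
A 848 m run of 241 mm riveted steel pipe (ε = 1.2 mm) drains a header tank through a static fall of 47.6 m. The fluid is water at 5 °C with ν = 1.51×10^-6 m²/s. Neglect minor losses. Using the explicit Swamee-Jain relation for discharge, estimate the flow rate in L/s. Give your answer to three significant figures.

Swamee-Jain (Type II): Q = -0.965·√(gD⁵h_f/L)·ln[ε/(3.7D) + √(3.17ν²L/(gD³h_f))]
√(gD⁵h_f/L) = √(9.81·0.241⁵·47.6/848) = 0.02116
ε/(3.7D) = 0.00135; √(3.17ν²L/(gD³h_f)) = 3.06×10^-5
Q = -0.965·0.02116·ln(0.001376) = 0.1345 m³/s
Check: V = 2.95 m/s, Re = 4.71×10^5, f = 0.03063, h_f = 47.8 m ≈ 47.6 m ✓

Q ≈ 135 L/s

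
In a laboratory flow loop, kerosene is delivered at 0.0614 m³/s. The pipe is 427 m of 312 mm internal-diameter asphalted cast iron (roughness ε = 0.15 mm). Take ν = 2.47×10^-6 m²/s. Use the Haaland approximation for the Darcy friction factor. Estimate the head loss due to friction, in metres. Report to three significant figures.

V = 4Q/(πD²) = 4·0.0614/(π·0.312²) = 0.8031 m/s
Re = VD/ν = 0.8031·0.312/2.47×10^-6 = 1.01×10^5 → turbulent
ε/D = 0.15/312 = 4.81×10^-4
Haaland: f = 0.01995
h_f = f(L/D)V²/(2g) = 0.01995·(427/0.312)·0.8031²/(2·9.81) = 0.8975 m

h_f ≈ 0.897 m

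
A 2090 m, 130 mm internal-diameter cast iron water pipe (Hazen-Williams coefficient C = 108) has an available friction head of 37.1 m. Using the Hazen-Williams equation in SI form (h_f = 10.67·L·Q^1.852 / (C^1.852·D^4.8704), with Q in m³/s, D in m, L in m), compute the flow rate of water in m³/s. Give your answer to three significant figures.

Q ≈ 0.0160 m³/s

Rearranging: Q = [h_f·C^1.852·D^4.8704 / (10.67·L)]^(1/1.852)
Q = [37.1·108^1.852·0.130^4.8704 / (10.67·2090)]^0.540 = 0.01595 m³/s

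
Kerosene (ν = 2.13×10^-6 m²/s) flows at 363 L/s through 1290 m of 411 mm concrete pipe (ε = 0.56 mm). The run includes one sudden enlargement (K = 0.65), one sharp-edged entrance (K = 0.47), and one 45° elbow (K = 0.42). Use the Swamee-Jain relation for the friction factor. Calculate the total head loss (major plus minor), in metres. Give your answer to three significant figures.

V = 4Q/(πD²) = 2.736 m/s; V²/2g = 0.3816 m
Re = 5.28×10^5, ε/D = 0.00136 → f = 0.02177 (Swamee-Jain)
Major: h_f = f(L/D)·V²/2g = 0.02177·3139·0.3816 = 26.08 m
Minor: ΣK = 1.54; h_m = ΣK·V²/2g = 0.5876 m
Total H_L = 26.08 + 0.5876 = 26.66 m

H_L ≈ 26.7 m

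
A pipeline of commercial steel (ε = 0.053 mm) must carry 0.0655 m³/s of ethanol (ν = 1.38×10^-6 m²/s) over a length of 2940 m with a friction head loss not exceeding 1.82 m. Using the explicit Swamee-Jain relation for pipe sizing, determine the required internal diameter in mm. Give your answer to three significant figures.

Swamee-Jain (Type III): D = 0.66·[ε^1.25·(LQ²/(gh_f))^4.75 + ν·Q^9.4·(L/(gh_f))^5.2]^0.04
LQ²/(gh_f) = 0.7065; L/(gh_f) = 164.7
Term 1 = ε^1.25·(…)^4.75 = 8.68×10^-7; Term 2 = ν·Q^9.4·(…)^5.2 = 3.46×10^-6
D = 0.66·(8.68×10^-7 + 3.46×10^-6)^0.04 = 0.4027 m = 403 mm
Check: V = 0.514 m/s, Re = 1.50×10^5, f = 0.01739, h_f = 1.71 m ≈ 1.82 m ✓

D ≈ 403 mm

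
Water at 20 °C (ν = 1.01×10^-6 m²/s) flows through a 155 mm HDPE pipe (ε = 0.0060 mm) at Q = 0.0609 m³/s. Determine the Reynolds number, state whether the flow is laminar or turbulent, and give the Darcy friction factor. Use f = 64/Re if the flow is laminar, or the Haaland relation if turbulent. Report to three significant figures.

V = 4Q/(πD²) = 3.227 m/s
Re = VD/ν = 3.227·0.155/1.01×10^-6 = 4.95×10^5
Re > 4000 → turbulent; ε/D = 3.87×10^-5
Haaland: f = 0.01355

Re ≈ 4.95×10^5; turbulent; f ≈ 0.0136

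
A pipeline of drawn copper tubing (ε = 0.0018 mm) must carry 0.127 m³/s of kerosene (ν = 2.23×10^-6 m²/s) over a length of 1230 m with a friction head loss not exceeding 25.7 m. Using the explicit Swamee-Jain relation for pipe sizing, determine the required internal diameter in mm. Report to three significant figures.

D ≈ 251 mm

Swamee-Jain (Type III): D = 0.66·[ε^1.25·(LQ²/(gh_f))^4.75 + ν·Q^9.4·(L/(gh_f))^5.2]^0.04
LQ²/(gh_f) = 0.07869; L/(gh_f) = 4.879
Term 1 = ε^1.25·(…)^4.75 = 3.76×10^-13; Term 2 = ν·Q^9.4·(…)^5.2 = 3.19×10^-11
D = 0.66·(3.76×10^-13 + 3.19×10^-11)^0.04 = 0.2511 m = 251 mm
Check: V = 2.56 m/s, Re = 2.89×10^5, f = 0.01456, h_f = 23.9 m ≈ 25.7 m ✓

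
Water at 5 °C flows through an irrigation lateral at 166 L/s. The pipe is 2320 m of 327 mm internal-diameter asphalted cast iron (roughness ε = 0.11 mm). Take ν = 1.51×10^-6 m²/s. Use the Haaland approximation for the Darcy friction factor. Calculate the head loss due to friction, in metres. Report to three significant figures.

V = 4Q/(πD²) = 4·0.166/(π·0.327²) = 1.977 m/s
Re = VD/ν = 1.977·0.327/1.51×10^-6 = 4.28×10^5 → turbulent
ε/D = 0.11/327 = 3.36×10^-4
Haaland: f = 0.01660
h_f = f(L/D)V²/(2g) = 0.01660·(2320/0.327)·1.977²/(2·9.81) = 23.46 m

h_f ≈ 23.5 m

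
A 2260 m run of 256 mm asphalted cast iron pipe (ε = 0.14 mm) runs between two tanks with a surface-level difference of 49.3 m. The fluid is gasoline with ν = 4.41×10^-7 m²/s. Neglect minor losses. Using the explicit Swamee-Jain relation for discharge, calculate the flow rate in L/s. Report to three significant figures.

Swamee-Jain (Type II): Q = -0.965·√(gD⁵h_f/L)·ln[ε/(3.7D) + √(3.17ν²L/(gD³h_f))]
√(gD⁵h_f/L) = √(9.81·0.256⁵·49.3/2260) = 0.01534
ε/(3.7D) = 1.48×10^-4; √(3.17ν²L/(gD³h_f)) = 1.31×10^-5
Q = -0.965·0.01534·ln(1.609×10^-4) = 0.1293 m³/s
Check: V = 2.51 m/s, Re = 1.46×10^6, f = 0.01745, h_f = 49.5 m ≈ 49.3 m ✓

Q ≈ 129 L/s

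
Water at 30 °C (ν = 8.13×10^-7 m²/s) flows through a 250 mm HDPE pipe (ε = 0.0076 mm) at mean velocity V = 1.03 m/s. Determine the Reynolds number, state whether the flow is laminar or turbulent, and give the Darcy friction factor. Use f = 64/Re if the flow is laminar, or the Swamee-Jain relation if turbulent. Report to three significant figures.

Re ≈ 3.17×10^5; turbulent; f ≈ 0.0146

Re = VD/ν = 1.030·0.250/8.13×10^-7 = 3.17×10^5
Re > 4000 → turbulent; ε/D = 3.04×10^-5
Swamee-Jain: f = 0.01459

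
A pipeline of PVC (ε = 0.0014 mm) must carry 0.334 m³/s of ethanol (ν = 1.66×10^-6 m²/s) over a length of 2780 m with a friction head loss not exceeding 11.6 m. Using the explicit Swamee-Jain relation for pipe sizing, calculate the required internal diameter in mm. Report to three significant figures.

Swamee-Jain (Type III): D = 0.66·[ε^1.25·(LQ²/(gh_f))^4.75 + ν·Q^9.4·(L/(gh_f))^5.2]^0.04
LQ²/(gh_f) = 2.725; L/(gh_f) = 24.43
Term 1 = ε^1.25·(…)^4.75 = 5.63×10^-6; Term 2 = ν·Q^9.4·(…)^5.2 = 9.13×10^-4
D = 0.66·(5.63×10^-6 + 9.13×10^-4)^0.04 = 0.4990 m = 499 mm
Check: V = 1.71 m/s, Re = 5.13×10^5, f = 0.01308, h_f = 10.8 m ≈ 11.6 m ✓

D ≈ 499 mm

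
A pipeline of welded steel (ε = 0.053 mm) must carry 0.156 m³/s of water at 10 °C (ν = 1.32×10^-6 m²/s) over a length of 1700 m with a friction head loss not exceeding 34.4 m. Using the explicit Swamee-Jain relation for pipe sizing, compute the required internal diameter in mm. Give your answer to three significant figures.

Swamee-Jain (Type III): D = 0.66·[ε^1.25·(LQ²/(gh_f))^4.75 + ν·Q^9.4·(L/(gh_f))^5.2]^0.04
LQ²/(gh_f) = 0.1226; L/(gh_f) = 5.038
Term 1 = ε^1.25·(…)^4.75 = 2.12×10^-10; Term 2 = ν·Q^9.4·(…)^5.2 = 1.54×10^-10
D = 0.66·(2.12×10^-10 + 1.54×10^-10)^0.04 = 0.2767 m = 277 mm
Check: V = 2.59 m/s, Re = 5.44×10^5, f = 0.01532, h_f = 32.3 m ≈ 34.4 m ✓

D ≈ 277 mm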